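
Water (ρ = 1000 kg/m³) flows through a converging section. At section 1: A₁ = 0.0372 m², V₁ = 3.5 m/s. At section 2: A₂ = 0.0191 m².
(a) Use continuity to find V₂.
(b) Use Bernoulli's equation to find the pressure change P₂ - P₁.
(a) Continuity: A₁V₁=A₂V₂ -> V₂=A₁V₁/A₂=0.0372*3.5/0.0191=6.82 m/s
(b) Bernoulli: P₂-P₁=0.5*rho*(V₁^2-V₂^2)/1000=0.5*1000*(3.5^2-6.82^2)/1000=-17.13 kPa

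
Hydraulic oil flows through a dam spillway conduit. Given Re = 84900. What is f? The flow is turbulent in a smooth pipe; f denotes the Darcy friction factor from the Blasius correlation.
Formula: f = \frac{0.316}{Re^{0.25}}
f = 0.316/84900^0.25 = 0.01851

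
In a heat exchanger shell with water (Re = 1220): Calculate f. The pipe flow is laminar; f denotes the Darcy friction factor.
Formula: f = \frac{64}{Re}
f = 64/1220 = 0.05246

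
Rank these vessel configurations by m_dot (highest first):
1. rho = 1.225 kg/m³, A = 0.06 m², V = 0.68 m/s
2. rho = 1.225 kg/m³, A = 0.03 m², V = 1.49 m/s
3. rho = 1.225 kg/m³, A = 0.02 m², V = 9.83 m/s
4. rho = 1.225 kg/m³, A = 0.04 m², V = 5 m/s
Case 1: m_dot = 0.04998 kg/s
Case 2: m_dot = 0.05476 kg/s
Case 3: m_dot = 0.2408 kg/s
Case 4: m_dot = 0.245 kg/s
Ranking (highest first): 4, 3, 2, 1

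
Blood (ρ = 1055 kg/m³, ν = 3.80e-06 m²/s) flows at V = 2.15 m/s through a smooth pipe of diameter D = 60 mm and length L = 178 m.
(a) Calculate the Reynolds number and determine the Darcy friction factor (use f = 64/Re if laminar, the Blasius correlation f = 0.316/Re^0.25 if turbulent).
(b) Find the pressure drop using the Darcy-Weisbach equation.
(a) Re = V·D/ν = 2.15·0.06/3.80e-06 = 33947 → turbulent (Re > 4000); f = 0.316/Re^0.25 = 0.316/33947^0.25 = 0.02328
(b) Darcy-Weisbach: ΔP = f·(L/D)·½ρV²/1000 = 0.02328·(178/0.060)·½·1055·2.15²/1000 = 168.4 kPa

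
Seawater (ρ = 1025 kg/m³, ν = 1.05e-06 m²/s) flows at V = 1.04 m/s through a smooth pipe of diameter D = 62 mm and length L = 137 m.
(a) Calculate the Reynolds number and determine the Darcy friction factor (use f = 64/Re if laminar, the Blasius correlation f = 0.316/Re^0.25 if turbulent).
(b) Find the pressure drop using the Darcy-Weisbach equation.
(a) Re = V·D/ν = 1.04·0.062/1.05e-06 = 61410 → turbulent (Re > 4000); f = 0.316/Re^0.25 = 0.316/61410^0.25 = 0.020074
(b) Darcy-Weisbach: ΔP = f·(L/D)·½ρV²/1000 = 0.020074·(137/0.062)·½·1025·1.04²/1000 = 24.59 kPa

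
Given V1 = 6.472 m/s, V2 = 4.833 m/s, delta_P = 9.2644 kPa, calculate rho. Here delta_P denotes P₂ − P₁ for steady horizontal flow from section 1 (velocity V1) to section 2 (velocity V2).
Formula: \Delta P = \frac{1}{2} \rho (V_1^2 - V_2^2)
Substituting knowns: 9.2644 = 0.5·rho·(6.472² − 4.833²)/1000
Solving for rho: rho = 2·(9.2644·1000)/(6.472² − 4.833²) = 1000 kg/m³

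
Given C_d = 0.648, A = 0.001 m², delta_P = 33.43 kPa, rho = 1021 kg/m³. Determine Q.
Formula: Q = C_d A \sqrt{\frac{2 \Delta P}{\rho}}
Q = 0.648·0.001·√(2·(33.43·1000)/1021)·1000 = 5.244 L/s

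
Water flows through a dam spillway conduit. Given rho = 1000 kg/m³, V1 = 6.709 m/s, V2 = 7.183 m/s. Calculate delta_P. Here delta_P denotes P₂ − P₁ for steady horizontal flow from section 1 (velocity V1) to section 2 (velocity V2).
Formula: \Delta P = \frac{1}{2} \rho (V_1^2 - V_2^2)
delta_P = 0.5·1000·(6.709² − 7.183²)/1000 = -3.292 kPa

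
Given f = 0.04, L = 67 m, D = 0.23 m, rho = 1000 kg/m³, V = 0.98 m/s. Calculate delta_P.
Formula: \Delta P = f \frac{L}{D} \frac{\rho V^2}{2}
delta_P = 0.04·(67/0.23)·0.5·1000·0.98²/1000 = 5.595 kPa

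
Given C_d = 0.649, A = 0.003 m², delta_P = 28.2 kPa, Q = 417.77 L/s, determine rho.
Formula: Q = C_d A \sqrt{\frac{2 \Delta P}{\rho}}
Substituting knowns: 417.77 = 0.649·0.003·√(2·(28.2·1000)/rho)·1000
Solving for rho: rho = 2·(28.2·1000)/((417.77/1000)/(0.649·0.003))² = 1.225 kg/m³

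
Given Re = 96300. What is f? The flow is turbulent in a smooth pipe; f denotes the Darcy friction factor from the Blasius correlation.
Formula: f = \frac{0.316}{Re^{0.25}}
f = 0.316/96300^0.25 = 0.01794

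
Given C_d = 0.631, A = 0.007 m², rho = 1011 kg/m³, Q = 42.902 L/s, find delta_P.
Formula: Q = C_d A \sqrt{\frac{2 \Delta P}{\rho}}
Substituting knowns: 42.902 = 0.631·0.007·√(2·(delta_P·1000)/1011)·1000
Solving for delta_P: delta_P = ((42.902/1000)/(0.631·0.007))²·1011/2/1000 = 47.69 kPa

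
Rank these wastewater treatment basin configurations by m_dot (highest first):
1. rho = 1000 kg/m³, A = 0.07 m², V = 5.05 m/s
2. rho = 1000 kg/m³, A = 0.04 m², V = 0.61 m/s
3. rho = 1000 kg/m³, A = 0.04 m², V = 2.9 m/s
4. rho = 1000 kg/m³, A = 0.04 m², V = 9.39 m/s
Case 1: m_dot = 353.5 kg/s
Case 2: m_dot = 24.4 kg/s
Case 3: m_dot = 116 kg/s
Case 4: m_dot = 375.6 kg/s
Ranking (highest first): 4, 1, 3, 2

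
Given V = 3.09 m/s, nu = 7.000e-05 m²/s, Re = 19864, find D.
Formula: Re = \frac{V D}{\nu}
Substituting knowns: 19864 = 3.09·D/7.000e-05
Solving for D: D = 19864·7.000e-05/3.09 = 0.45 m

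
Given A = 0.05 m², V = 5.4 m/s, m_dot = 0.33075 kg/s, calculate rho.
Formula: \dot{m} = \rho A V
Substituting knowns: 0.33075 = rho·0.05·5.4
Solving for rho: rho = 0.33075/(0.05·5.4) = 1.225 kg/m³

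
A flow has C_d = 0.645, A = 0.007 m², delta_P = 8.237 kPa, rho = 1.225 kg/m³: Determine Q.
Formula: Q = C_d A \sqrt{\frac{2 \Delta P}{\rho}}
Q = 0.645·0.007·√(2·(8.237·1000)/1.225)·1000 = 523.6 L/s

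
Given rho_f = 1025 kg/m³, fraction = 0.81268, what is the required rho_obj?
Formula: f_{sub} = \frac{\rho_{obj}}{\rho_f}
Substituting knowns: 0.81268 = rho_obj/1025
Solving for rho_obj: rho_obj = 0.81268·1025 = 833 kg/m³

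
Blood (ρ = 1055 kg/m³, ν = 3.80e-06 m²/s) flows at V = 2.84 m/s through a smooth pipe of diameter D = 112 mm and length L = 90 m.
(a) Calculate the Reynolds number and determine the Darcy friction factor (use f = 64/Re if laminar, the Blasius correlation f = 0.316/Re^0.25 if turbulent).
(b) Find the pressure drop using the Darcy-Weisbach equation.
(a) Re = V·D/ν = 2.84·0.112/3.80e-06 = 83705 → turbulent (Re > 4000); f = 0.316/Re^0.25 = 0.316/83705^0.25 = 0.018578
(b) Darcy-Weisbach: ΔP = f·(L/D)·½ρV²/1000 = 0.018578·(90/0.112)·½·1055·2.84²/1000 = 63.52 kPa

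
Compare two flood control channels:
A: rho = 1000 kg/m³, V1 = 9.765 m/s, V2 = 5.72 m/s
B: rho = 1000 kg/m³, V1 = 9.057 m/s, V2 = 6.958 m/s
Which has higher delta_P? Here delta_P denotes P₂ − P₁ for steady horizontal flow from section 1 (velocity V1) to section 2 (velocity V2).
delta_P(A) = 31.32 kPa, delta_P(B) = 16.81 kPa. Answer: A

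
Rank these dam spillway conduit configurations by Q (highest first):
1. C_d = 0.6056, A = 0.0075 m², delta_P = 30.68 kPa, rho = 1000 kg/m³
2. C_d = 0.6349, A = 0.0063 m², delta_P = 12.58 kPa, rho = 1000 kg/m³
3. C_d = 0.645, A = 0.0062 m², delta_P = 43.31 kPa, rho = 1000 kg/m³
Case 1: Q = 35.58 L/s
Case 2: Q = 20.06 L/s
Case 3: Q = 37.22 L/s
Ranking (highest first): 3, 1, 2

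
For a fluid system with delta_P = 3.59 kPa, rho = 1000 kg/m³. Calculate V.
Formula: V = \sqrt{\frac{2 \Delta P}{\rho}}
V = √(2·(3.59·1000)/1000) = 2.68 m/s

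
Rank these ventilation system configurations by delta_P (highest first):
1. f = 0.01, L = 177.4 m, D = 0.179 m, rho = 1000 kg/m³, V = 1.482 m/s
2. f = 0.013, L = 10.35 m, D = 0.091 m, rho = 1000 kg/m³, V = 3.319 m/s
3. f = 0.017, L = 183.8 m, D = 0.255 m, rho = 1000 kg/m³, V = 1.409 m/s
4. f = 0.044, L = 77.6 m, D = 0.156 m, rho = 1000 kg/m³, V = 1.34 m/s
Case 1: delta_P = 10.88 kPa
Case 2: delta_P = 8.144 kPa
Case 3: delta_P = 12.16 kPa
Case 4: delta_P = 19.65 kPa
Ranking (highest first): 4, 3, 1, 2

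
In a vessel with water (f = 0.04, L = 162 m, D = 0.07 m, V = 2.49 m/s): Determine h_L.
Formula: h_L = f \frac{L}{D} \frac{V^2}{2g}
h_L = 0.04·(162/0.07)·2.49²/(2·9.81) = 29.25 m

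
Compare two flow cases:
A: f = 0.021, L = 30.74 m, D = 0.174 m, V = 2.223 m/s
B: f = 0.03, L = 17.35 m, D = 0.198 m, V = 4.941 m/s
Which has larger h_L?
h_L(A) = 0.9344 m, h_L(B) = 3.271 m. Answer: B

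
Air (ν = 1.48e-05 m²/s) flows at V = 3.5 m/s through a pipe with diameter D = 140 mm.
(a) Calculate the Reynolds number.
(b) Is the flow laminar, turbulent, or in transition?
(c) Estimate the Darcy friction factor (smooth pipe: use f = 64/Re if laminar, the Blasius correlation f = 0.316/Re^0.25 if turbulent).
(a) Re = V·D/ν = 3.5·0.14/1.48e-05 = 33108
(b) Flow regime: turbulent (Re > 4000)
(c) Friction factor: f = 0.316/Re^0.25 = 0.316/33108^0.25 = 0.02343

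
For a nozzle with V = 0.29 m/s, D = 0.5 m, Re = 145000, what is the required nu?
Formula: Re = \frac{V D}{\nu}
Substituting knowns: 145000 = 0.29·0.5/nu
Solving for nu: nu = 0.29·0.5/145000 = 1.000e-06 m²/s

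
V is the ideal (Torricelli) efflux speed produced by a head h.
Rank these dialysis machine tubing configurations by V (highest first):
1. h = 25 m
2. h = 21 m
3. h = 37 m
Case 1: V = 22.15 m/s
Case 2: V = 20.3 m/s
Case 3: V = 26.94 m/s
Ranking (highest first): 3, 1, 2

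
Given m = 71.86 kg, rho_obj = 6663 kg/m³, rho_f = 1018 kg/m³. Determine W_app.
Formula: W_{app} = mg\left(1 - \frac{\rho_f}{\rho_{obj}}\right)
W_app = 71.86·9.81·(1 − 1018/6663) = 597.2 N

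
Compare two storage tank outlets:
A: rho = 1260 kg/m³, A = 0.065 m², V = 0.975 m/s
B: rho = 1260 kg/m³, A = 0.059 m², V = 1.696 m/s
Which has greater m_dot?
m_dot(A) = 79.85 kg/s, m_dot(B) = 126.1 kg/s. Answer: B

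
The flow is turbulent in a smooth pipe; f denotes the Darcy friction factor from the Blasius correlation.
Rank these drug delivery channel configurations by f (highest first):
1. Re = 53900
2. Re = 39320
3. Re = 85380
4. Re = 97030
Case 1: f = 0.02074
Case 2: f = 0.02244
Case 3: f = 0.01849
Case 4: f = 0.0179
Ranking (highest first): 2, 1, 3, 4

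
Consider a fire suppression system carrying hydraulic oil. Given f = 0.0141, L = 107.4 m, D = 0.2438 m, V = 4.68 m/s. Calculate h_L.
Formula: h_L = f \frac{L}{D} \frac{V^2}{2g}
h_L = 0.0141·(107.4/0.2438)·4.68²/(2·9.81) = 6.934 m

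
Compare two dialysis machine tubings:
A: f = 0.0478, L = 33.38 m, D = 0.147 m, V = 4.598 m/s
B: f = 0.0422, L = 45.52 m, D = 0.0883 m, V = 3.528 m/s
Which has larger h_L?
h_L(A) = 11.7 m, h_L(B) = 13.8 m. Answer: B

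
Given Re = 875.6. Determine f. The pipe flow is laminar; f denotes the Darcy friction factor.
Formula: f = \frac{64}{Re}
f = 64/875.6 = 0.07309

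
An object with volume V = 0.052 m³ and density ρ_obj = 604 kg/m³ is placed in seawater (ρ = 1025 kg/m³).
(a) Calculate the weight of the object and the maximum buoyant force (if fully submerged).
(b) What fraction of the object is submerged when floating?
(a) W=rho_obj*g*V=604*9.81*0.052=308.1 N; F_B(max)=rho*g*V=1025*9.81*0.052=522.9 N
(b) Floating fraction=rho_obj/rho=604/1025=0.589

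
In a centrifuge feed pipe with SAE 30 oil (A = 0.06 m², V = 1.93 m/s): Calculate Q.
Formula: Q = A V
Q = 0.06·1.93·1000 = 115.8 L/s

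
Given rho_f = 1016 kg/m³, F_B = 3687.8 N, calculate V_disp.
Formula: F_B = \rho_f g V_{disp}
Substituting knowns: 3687.8 = 1016·9.81·V_disp
Solving for V_disp: V_disp = 3687.8/(1016·9.81) = 0.37 m³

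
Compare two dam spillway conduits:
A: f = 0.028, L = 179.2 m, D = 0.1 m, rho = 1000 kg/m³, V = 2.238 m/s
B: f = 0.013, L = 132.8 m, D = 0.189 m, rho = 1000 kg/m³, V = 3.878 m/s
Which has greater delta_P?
delta_P(A) = 125.7 kPa, delta_P(B) = 68.69 kPa. Answer: A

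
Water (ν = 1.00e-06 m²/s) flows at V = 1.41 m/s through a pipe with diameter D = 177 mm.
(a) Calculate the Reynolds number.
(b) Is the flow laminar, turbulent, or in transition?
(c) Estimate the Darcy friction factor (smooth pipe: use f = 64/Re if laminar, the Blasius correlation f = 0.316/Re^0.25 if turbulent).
(a) Re = V·D/ν = 1.41·0.177/1.00e-06 = 249570
(b) Flow regime: turbulent (Re > 4000)
(c) Friction factor: f = 0.316/Re^0.25 = 0.316/249570^0.25 = 0.01414 (Blasius is strictly valid for Re ≲ 1e5; used here as the smooth-pipe estimate the problem specifies)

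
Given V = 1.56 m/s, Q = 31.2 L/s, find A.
Formula: Q = A V
Substituting knowns: 31.2 = A·1.56·1000
Solving for A: A = (31.2/1000)/1.56 = 0.02 m²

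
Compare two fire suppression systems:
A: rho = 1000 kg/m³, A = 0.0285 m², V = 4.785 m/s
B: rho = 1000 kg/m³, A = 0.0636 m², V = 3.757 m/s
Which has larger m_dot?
m_dot(A) = 136.4 kg/s, m_dot(B) = 238.9 kg/s. Answer: B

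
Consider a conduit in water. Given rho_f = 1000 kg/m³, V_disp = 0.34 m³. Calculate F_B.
Formula: F_B = \rho_f g V_{disp}
F_B = 1000·9.81·0.34 = 3335 N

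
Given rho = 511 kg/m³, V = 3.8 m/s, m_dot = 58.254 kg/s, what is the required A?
Formula: \dot{m} = \rho A V
Substituting knowns: 58.254 = 511·A·3.8
Solving for A: A = 58.254/(511·3.8) = 0.03 m²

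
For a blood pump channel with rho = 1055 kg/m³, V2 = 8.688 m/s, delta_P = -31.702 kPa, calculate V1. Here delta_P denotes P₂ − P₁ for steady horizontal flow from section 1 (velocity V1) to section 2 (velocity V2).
Formula: \Delta P = \frac{1}{2} \rho (V_1^2 - V_2^2)
Substituting knowns: -31.702 = 0.5·1055·(V1² − 8.688²)/1000
Solving for V1: V1 = √(8.688² + 2·(-31.702·1000)/1055) = 3.922 m/s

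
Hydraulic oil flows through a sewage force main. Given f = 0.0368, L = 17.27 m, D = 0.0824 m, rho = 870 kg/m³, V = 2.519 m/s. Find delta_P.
Formula: \Delta P = f \frac{L}{D} \frac{\rho V^2}{2}
delta_P = 0.0368·(17.27/0.0824)·0.5·870·2.519²/1000 = 21.29 kPa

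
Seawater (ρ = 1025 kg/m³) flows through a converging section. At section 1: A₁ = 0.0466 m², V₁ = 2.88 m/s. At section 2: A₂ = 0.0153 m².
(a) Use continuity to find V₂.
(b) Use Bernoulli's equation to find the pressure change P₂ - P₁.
(a) Continuity: A₁V₁=A₂V₂ -> V₂=A₁V₁/A₂=0.0466*2.88/0.0153=8.77 m/s
(b) Bernoulli: P₂-P₁=0.5*rho*(V₁^2-V₂^2)/1000=0.5*1025*(2.88^2-8.77^2)/1000=-35.17 kPa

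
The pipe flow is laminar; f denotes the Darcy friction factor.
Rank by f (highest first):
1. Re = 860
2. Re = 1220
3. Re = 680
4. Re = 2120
Case 1: f = 0.07442
Case 2: f = 0.05246
Case 3: f = 0.09412
Case 4: f = 0.03019
Ranking (highest first): 3, 1, 2, 4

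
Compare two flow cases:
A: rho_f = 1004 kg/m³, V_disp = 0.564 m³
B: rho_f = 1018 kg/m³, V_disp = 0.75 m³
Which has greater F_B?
F_B(A) = 5555 N, F_B(B) = 7490 N. Answer: B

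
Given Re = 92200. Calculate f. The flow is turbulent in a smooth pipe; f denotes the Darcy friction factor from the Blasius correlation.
Formula: f = \frac{0.316}{Re^{0.25}}
f = 0.316/92200^0.25 = 0.01813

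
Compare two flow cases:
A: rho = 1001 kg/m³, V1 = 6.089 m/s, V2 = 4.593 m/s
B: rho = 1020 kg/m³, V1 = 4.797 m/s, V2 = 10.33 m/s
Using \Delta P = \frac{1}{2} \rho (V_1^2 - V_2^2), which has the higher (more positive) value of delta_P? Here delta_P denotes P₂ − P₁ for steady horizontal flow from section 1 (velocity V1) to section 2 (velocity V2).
delta_P(A) = 7.998 kPa, delta_P(B) = -42.69 kPa. Answer: A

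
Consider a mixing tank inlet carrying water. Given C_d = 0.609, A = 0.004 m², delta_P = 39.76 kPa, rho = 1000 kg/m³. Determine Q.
Formula: Q = C_d A \sqrt{\frac{2 \Delta P}{\rho}}
Q = 0.609·0.004·√(2·(39.76·1000)/1000)·1000 = 21.72 L/s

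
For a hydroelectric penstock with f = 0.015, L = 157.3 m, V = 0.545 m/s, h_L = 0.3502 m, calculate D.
Formula: h_L = f \frac{L}{D} \frac{V^2}{2g}
Substituting knowns: 0.3502 = 0.015·(157.3/D)·0.545²/(2·9.81)
Solving for D: D = 0.015·157.3·0.545²/(2·9.81·0.3502) = 0.102 m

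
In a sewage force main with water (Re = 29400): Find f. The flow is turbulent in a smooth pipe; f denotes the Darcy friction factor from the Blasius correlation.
Formula: f = \frac{0.316}{Re^{0.25}}
f = 0.316/29400^0.25 = 0.02413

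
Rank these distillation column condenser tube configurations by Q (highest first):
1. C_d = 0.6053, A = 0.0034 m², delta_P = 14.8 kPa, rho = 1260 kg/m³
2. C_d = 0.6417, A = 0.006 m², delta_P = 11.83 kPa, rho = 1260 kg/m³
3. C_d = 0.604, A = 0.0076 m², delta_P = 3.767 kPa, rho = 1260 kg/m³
Case 1: Q = 9.975 L/s
Case 2: Q = 16.68 L/s
Case 3: Q = 11.22 L/s
Ranking (highest first): 2, 3, 1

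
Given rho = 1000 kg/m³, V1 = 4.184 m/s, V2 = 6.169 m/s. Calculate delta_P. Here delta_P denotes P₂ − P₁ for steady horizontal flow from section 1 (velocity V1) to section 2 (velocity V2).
Formula: \Delta P = \frac{1}{2} \rho (V_1^2 - V_2^2)
delta_P = 0.5·1000·(4.184² − 6.169²)/1000 = -10.28 kPa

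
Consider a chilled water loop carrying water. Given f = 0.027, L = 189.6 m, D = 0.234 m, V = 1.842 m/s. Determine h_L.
Formula: h_L = f \frac{L}{D} \frac{V^2}{2g}
h_L = 0.027·(189.6/0.234)·1.842²/(2·9.81) = 3.783 m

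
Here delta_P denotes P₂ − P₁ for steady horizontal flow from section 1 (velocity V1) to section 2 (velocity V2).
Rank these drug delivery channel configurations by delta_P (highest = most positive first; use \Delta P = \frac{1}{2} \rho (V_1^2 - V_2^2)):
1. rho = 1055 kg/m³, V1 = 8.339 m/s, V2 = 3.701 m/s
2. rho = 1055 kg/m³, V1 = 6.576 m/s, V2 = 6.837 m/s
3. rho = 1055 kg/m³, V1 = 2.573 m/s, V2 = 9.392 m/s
Case 1: delta_P = 29.46 kPa
Case 2: delta_P = -1.847 kPa
Case 3: delta_P = -43.04 kPa
Ranking (highest first): 1, 2, 3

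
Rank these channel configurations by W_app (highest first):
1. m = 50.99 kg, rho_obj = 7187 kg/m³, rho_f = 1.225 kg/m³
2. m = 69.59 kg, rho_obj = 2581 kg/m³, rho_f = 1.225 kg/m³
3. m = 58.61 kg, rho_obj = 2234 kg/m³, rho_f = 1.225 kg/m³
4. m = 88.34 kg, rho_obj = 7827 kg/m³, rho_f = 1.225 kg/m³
Case 1: W_app = 500.1 N
Case 2: W_app = 682.4 N
Case 3: W_app = 574.6 N
Case 4: W_app = 866.5 N
Ranking (highest first): 4, 2, 3, 1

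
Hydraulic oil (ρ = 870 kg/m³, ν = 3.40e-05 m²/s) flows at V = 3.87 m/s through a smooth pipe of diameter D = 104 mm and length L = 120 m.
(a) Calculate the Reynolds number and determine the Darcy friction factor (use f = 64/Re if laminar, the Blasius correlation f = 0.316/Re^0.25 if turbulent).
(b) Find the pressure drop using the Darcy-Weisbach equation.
(a) Re = V·D/ν = 3.87·0.104/3.40e-05 = 11838 → turbulent (Re > 4000); f = 0.316/Re^0.25 = 0.316/11838^0.25 = 0.030295
(b) Darcy-Weisbach: ΔP = f·(L/D)·½ρV²/1000 = 0.030295·(120/0.104)·½·870·3.87²/1000 = 227.7 kPa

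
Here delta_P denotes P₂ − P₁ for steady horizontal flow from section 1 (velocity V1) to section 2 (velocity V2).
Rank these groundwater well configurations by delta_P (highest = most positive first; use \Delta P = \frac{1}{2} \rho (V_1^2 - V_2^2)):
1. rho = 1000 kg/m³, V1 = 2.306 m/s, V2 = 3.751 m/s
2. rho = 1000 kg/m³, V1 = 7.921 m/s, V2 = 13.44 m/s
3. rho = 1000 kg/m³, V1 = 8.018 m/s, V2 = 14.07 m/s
Case 1: delta_P = -4.376 kPa
Case 2: delta_P = -58.95 kPa
Case 3: delta_P = -66.84 kPa
Ranking (highest first): 1, 2, 3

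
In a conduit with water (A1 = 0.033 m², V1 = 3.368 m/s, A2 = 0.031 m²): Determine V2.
Formula: V_2 = \frac{A_1 V_1}{A_2}
V2 = 0.033·3.368/0.031 = 3.585 m/s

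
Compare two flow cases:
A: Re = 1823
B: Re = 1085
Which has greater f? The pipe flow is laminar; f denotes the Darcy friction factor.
f(A) = 0.03511, f(B) = 0.05899. Answer: B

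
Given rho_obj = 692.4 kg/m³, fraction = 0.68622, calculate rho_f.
Formula: f_{sub} = \frac{\rho_{obj}}{\rho_f}
Substituting knowns: 0.68622 = 692.4/rho_f
Solving for rho_f: rho_f = 692.4/0.68622 = 1009 kg/m³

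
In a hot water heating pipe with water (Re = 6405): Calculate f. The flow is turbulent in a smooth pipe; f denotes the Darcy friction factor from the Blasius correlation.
Formula: f = \frac{0.316}{Re^{0.25}}
f = 0.316/6405^0.25 = 0.03532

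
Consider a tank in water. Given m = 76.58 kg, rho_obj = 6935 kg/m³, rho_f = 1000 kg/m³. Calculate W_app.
Formula: W_{app} = mg\left(1 - \frac{\rho_f}{\rho_{obj}}\right)
W_app = 76.58·9.81·(1 − 1000/6935) = 642.9 N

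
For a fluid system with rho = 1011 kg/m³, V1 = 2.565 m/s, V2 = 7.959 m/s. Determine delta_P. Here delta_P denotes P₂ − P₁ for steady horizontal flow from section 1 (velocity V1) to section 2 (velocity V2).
Formula: \Delta P = \frac{1}{2} \rho (V_1^2 - V_2^2)
delta_P = 0.5·1011·(2.565² − 7.959²)/1000 = -28.7 kPa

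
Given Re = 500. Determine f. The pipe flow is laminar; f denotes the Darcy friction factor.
Formula: f = \frac{64}{Re}
f = 64/500 = 0.128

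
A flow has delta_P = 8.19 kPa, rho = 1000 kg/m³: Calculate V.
Formula: V = \sqrt{\frac{2 \Delta P}{\rho}}
V = √(2·(8.19·1000)/1000) = 4.047 m/s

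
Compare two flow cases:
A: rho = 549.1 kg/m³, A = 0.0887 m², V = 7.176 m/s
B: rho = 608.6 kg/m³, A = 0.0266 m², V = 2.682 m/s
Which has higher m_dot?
m_dot(A) = 349.5 kg/s, m_dot(B) = 43.42 kg/s. Answer: A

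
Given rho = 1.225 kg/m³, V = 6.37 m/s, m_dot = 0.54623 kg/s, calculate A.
Formula: \dot{m} = \rho A V
Substituting knowns: 0.54623 = 1.225·A·6.37
Solving for A: A = 0.54623/(1.225·6.37) = 0.07 m²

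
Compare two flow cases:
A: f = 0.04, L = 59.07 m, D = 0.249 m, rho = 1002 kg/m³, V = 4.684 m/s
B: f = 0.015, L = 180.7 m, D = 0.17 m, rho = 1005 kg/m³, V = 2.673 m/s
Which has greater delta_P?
delta_P(A) = 104.3 kPa, delta_P(B) = 57.24 kPa. Answer: A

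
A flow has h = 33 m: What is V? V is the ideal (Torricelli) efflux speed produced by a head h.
Formula: V = \sqrt{2 g h}
V = √(2·9.81·33) = 25.45 m/s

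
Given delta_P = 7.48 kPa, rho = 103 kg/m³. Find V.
Formula: V = \sqrt{\frac{2 \Delta P}{\rho}}
V = √(2·(7.48·1000)/103) = 12.05 m/s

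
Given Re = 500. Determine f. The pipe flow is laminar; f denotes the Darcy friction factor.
Formula: f = \frac{64}{Re}
f = 64/500 = 0.128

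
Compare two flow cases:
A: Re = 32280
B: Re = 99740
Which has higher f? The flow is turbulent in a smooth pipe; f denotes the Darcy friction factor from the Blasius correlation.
f(A) = 0.02358, f(B) = 0.01778. Answer: A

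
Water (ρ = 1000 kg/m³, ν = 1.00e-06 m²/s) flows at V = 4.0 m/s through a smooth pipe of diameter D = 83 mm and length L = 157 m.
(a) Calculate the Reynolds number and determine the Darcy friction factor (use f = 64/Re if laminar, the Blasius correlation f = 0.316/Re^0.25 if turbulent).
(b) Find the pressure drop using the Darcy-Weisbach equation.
(a) Re = V·D/ν = 4.0·0.083/1.00e-06 = 332000 → turbulent (Re > 4000); f = 0.316/Re^0.25 = 0.316/332000^0.25 = 0.013164 (Blasius is strictly valid for Re ≲ 1e5; used here as the smooth-pipe estimate the problem specifies)
(b) Darcy-Weisbach: ΔP = f·(L/D)·½ρV²/1000 = 0.013164·(157/0.083)·½·1000·4.0²/1000 = 199.2 kPa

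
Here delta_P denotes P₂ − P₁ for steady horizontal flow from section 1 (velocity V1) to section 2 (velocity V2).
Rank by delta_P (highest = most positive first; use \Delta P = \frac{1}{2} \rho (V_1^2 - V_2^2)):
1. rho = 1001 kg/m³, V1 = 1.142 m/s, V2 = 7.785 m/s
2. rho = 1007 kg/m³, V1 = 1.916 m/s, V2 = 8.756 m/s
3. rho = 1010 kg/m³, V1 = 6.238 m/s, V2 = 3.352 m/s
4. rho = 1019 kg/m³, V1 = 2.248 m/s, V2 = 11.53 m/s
Case 1: delta_P = -29.68 kPa
Case 2: delta_P = -36.75 kPa
Case 3: delta_P = 13.98 kPa
Case 4: delta_P = -65.16 kPa
Ranking (highest first): 3, 1, 2, 4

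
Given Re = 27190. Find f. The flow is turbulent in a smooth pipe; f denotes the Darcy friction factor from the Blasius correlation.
Formula: f = \frac{0.316}{Re^{0.25}}
f = 0.316/27190^0.25 = 0.02461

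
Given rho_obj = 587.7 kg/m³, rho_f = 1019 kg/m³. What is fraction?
Formula: f_{sub} = \frac{\rho_{obj}}{\rho_f}
fraction = 587.7/1019 = 0.5767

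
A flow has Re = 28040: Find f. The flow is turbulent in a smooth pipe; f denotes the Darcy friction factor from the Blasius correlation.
Formula: f = \frac{0.316}{Re^{0.25}}
f = 0.316/28040^0.25 = 0.02442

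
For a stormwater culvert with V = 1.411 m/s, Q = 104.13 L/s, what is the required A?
Formula: Q = A V
Substituting knowns: 104.13 = A·1.411·1000
Solving for A: A = (104.13/1000)/1.411 = 0.0738 m²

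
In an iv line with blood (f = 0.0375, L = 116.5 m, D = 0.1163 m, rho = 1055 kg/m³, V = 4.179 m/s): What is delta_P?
Formula: \Delta P = f \frac{L}{D} \frac{\rho V^2}{2}
delta_P = 0.0375·(116.5/0.1163)·0.5·1055·4.179²/1000 = 346.1 kPa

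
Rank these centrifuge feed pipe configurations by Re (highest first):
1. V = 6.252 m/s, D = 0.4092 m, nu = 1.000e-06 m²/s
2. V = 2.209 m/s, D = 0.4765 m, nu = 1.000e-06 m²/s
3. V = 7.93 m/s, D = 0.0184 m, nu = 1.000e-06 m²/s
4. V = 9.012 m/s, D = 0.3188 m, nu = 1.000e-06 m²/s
Case 1: Re = 2.558e+06
Case 2: Re = 1.053e+06
Case 3: Re = 145912
Case 4: Re = 2.873e+06
Ranking (highest first): 4, 1, 2, 3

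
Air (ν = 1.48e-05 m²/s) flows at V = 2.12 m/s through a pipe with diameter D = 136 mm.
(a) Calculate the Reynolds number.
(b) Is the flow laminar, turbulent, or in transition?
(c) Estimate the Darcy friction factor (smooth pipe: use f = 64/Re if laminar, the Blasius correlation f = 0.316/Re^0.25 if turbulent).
(a) Re = V·D/ν = 2.12·0.136/1.48e-05 = 19481
(b) Flow regime: turbulent (Re > 4000)
(c) Friction factor: f = 0.316/Re^0.25 = 0.316/19481^0.25 = 0.02675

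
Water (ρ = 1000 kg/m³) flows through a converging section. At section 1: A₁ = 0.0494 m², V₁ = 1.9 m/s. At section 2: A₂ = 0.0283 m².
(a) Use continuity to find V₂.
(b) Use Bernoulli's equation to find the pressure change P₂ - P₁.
(a) Continuity: A₁V₁=A₂V₂ -> V₂=A₁V₁/A₂=0.0494*1.9/0.0283=3.32 m/s
(b) Bernoulli: P₂-P₁=0.5*rho*(V₁^2-V₂^2)/1000=0.5*1000*(1.9^2-3.32^2)/1000=-3.706 kPa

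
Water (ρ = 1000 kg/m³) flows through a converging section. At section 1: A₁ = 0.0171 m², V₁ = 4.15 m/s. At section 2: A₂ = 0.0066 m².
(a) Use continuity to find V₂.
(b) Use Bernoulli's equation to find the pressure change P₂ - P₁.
(a) Continuity: A₁V₁=A₂V₂ -> V₂=A₁V₁/A₂=0.0171*4.15/0.0066=10.75 m/s
(b) Bernoulli: P₂-P₁=0.5*rho*(V₁^2-V₂^2)/1000=0.5*1000*(4.15^2-10.75^2)/1000=-49.17 kPa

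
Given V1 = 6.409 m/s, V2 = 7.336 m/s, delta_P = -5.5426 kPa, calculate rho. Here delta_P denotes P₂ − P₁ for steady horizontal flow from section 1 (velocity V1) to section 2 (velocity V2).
Formula: \Delta P = \frac{1}{2} \rho (V_1^2 - V_2^2)
Substituting knowns: -5.5426 = 0.5·rho·(6.409² − 7.336²)/1000
Solving for rho: rho = 2·(-5.5426·1000)/(6.409² − 7.336²) = 870 kg/m³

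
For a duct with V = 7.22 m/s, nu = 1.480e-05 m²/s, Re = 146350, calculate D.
Formula: Re = \frac{V D}{\nu}
Substituting knowns: 146350 = 7.22·D/1.480e-05
Solving for D: D = 146350·1.480e-05/7.22 = 0.3 m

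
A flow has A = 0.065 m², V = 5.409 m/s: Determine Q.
Formula: Q = A V
Q = 0.065·5.409·1000 = 351.6 L/s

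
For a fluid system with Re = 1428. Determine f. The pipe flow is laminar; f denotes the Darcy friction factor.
Formula: f = \frac{64}{Re}
f = 64/1428 = 0.04482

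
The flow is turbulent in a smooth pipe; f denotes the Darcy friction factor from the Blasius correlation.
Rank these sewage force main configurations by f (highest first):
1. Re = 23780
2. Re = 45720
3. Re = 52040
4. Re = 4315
Case 1: f = 0.02545
Case 2: f = 0.02161
Case 3: f = 0.02092
Case 4: f = 0.03899
Ranking (highest first): 4, 1, 2, 3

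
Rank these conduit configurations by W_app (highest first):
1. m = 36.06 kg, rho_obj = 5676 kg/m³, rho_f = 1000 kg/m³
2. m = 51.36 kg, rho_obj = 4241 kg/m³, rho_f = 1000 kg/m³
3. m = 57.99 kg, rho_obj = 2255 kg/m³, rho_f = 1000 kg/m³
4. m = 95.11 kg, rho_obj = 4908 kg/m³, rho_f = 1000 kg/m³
Case 1: W_app = 291.4 N
Case 2: W_app = 385 N
Case 3: W_app = 316.6 N
Case 4: W_app = 742.9 N
Ranking (highest first): 4, 2, 3, 1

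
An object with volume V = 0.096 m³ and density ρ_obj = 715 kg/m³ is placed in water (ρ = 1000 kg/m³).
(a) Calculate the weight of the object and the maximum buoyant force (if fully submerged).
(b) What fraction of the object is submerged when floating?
(a) W=rho_obj*g*V=715*9.81*0.096=673.4 N; F_B(max)=rho*g*V=1000*9.81*0.096=941.8 N
(b) Floating fraction=rho_obj/rho=715/1000=0.715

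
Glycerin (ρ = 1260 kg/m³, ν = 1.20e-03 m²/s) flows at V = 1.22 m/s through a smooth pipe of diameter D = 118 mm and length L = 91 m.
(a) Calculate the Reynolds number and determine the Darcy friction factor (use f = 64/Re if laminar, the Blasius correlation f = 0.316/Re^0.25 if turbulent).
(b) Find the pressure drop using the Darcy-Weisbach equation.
(a) Re = V·D/ν = 1.22·0.118/1.20e-03 = 119.97 → laminar (Re < 2300); f = 64/Re = 64/119.97 = 0.53347
(b) Darcy-Weisbach: ΔP = f·(L/D)·½ρV²/1000 = 0.53347·(91/0.118)·½·1260·1.22²/1000 = 385.8 kPa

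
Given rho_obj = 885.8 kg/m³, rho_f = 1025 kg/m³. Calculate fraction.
Formula: f_{sub} = \frac{\rho_{obj}}{\rho_f}
fraction = 885.8/1025 = 0.8642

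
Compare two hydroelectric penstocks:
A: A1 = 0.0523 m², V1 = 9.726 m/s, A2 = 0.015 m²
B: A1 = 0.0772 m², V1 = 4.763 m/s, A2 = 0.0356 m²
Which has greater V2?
V2(A) = 33.91 m/s, V2(B) = 10.33 m/s. Answer: A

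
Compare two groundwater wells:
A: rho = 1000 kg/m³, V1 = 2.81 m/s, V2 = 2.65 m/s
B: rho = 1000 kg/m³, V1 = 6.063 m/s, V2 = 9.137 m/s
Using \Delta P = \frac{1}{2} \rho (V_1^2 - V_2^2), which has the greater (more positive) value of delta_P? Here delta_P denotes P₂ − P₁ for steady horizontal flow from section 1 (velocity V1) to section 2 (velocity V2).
delta_P(A) = 0.4368 kPa, delta_P(B) = -23.36 kPa. Answer: A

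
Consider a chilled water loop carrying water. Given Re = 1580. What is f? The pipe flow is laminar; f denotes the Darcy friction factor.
Formula: f = \frac{64}{Re}
f = 64/1580 = 0.04051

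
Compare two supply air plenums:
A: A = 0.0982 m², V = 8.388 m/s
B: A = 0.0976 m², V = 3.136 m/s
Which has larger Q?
Q(A) = 823.7 L/s, Q(B) = 306.1 L/s. Answer: A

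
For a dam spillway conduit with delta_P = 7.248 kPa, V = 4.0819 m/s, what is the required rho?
Formula: V = \sqrt{\frac{2 \Delta P}{\rho}}
Substituting knowns: 4.0819 = √(2·(7.248·1000)/rho)
Solving for rho: rho = 2·(7.248·1000)/4.0819² = 870 kg/m³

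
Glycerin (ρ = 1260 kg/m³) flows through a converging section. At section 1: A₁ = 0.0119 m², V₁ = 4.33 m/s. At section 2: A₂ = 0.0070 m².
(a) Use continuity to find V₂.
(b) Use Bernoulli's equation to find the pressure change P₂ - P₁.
(a) Continuity: A₁V₁=A₂V₂ -> V₂=A₁V₁/A₂=0.0119*4.33/0.0070=7.36 m/s
(b) Bernoulli: P₂-P₁=0.5*rho*(V₁^2-V₂^2)/1000=0.5*1260*(4.33^2-7.36^2)/1000=-22.32 kPa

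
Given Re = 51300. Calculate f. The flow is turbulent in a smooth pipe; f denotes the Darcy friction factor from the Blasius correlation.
Formula: f = \frac{0.316}{Re^{0.25}}
f = 0.316/51300^0.25 = 0.021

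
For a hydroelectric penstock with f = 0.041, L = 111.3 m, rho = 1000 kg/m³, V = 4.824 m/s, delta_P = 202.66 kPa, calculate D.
Formula: \Delta P = f \frac{L}{D} \frac{\rho V^2}{2}
Substituting knowns: 202.66 = 0.041·(111.3/D)·0.5·1000·4.824²/1000
Solving for D: D = 0.041·111.3·0.5·1000·4.824²/(202.66·1000) = 0.262 m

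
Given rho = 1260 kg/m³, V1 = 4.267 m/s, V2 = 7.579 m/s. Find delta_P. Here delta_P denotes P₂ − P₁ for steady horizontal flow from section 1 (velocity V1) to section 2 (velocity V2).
Formula: \Delta P = \frac{1}{2} \rho (V_1^2 - V_2^2)
delta_P = 0.5·1260·(4.267² − 7.579²)/1000 = -24.72 kPa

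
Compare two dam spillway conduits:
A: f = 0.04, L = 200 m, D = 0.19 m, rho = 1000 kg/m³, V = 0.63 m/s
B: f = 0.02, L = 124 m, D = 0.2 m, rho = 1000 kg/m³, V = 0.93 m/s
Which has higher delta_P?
delta_P(A) = 8.356 kPa, delta_P(B) = 5.362 kPa. Answer: A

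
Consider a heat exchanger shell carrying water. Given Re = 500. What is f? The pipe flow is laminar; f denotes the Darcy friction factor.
Formula: f = \frac{64}{Re}
f = 64/500 = 0.128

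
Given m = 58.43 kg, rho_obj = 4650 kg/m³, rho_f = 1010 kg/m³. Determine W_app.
Formula: W_{app} = mg\left(1 - \frac{\rho_f}{\rho_{obj}}\right)
W_app = 58.43·9.81·(1 − 1010/4650) = 448.7 N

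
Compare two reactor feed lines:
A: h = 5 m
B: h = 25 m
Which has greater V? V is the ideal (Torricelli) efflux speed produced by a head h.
V(A) = 9.905 m/s, V(B) = 22.15 m/s. Answer: B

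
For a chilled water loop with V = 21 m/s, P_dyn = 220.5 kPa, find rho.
Formula: P_{dyn} = \frac{1}{2} \rho V^2
Substituting knowns: 220.5 = 0.5·rho·21²/1000
Solving for rho: rho = 2·(220.5·1000)/21² = 1000 kg/m³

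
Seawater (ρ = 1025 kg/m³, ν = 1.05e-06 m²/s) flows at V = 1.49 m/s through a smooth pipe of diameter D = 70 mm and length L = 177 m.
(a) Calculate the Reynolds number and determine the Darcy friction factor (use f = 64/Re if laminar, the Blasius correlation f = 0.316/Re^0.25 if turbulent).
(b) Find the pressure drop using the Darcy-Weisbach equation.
(a) Re = V·D/ν = 1.49·0.07/1.05e-06 = 99333 → turbulent (Re > 4000); f = 0.316/Re^0.25 = 0.316/99333^0.25 = 0.0178
(b) Darcy-Weisbach: ΔP = f·(L/D)·½ρV²/1000 = 0.0178·(177/0.070)·½·1025·1.49²/1000 = 51.21 kPa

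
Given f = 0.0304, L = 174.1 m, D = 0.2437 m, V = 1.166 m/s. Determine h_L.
Formula: h_L = f \frac{L}{D} \frac{V^2}{2g}
h_L = 0.0304·(174.1/0.2437)·1.166²/(2·9.81) = 1.505 m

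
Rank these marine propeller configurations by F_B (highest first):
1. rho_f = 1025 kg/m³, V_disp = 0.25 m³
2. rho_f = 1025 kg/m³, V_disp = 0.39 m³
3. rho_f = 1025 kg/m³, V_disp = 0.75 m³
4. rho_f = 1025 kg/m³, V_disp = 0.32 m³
Case 1: F_B = 2514 N
Case 2: F_B = 3922 N
Case 3: F_B = 7541 N
Case 4: F_B = 3218 N
Ranking (highest first): 3, 2, 4, 1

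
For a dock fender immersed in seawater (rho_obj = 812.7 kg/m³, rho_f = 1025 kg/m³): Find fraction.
Formula: f_{sub} = \frac{\rho_{obj}}{\rho_f}
fraction = 812.7/1025 = 0.7929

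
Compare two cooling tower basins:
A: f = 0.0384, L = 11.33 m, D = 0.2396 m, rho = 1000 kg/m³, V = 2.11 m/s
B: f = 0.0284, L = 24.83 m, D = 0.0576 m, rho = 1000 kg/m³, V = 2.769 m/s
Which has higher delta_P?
delta_P(A) = 4.042 kPa, delta_P(B) = 46.93 kPa. Answer: B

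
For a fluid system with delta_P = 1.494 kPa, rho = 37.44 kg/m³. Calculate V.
Formula: V = \sqrt{\frac{2 \Delta P}{\rho}}
V = √(2·(1.494·1000)/37.44) = 8.934 m/s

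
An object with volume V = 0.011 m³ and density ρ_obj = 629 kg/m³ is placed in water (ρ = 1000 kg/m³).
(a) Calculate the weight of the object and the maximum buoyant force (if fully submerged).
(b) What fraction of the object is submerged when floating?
(a) W=rho_obj*g*V=629*9.81*0.011=67.9 N; F_B(max)=rho*g*V=1000*9.81*0.011=107.9 N
(b) Floating fraction=rho_obj/rho=629/1000=0.629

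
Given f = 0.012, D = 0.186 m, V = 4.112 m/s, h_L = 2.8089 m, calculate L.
Formula: h_L = f \frac{L}{D} \frac{V^2}{2g}
Substituting knowns: 2.8089 = 0.012·(L/0.186)·4.112²/(2·9.81)
Solving for L: L = 2.8089·2·9.81·0.186/(0.012·4.112²) = 50.52 m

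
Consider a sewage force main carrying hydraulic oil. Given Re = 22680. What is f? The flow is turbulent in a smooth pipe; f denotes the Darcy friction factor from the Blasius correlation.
Formula: f = \frac{0.316}{Re^{0.25}}
f = 0.316/22680^0.25 = 0.02575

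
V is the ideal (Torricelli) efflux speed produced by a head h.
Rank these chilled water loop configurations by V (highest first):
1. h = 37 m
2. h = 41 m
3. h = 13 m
Case 1: V = 26.94 m/s
Case 2: V = 28.36 m/s
Case 3: V = 15.97 m/s
Ranking (highest first): 2, 1, 3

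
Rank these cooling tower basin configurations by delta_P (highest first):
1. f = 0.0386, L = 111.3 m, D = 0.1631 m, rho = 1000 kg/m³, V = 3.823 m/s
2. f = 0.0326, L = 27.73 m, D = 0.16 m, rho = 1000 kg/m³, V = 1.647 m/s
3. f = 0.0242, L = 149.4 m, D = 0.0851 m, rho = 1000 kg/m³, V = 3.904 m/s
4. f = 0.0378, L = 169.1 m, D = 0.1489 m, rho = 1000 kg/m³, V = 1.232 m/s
Case 1: delta_P = 192.5 kPa
Case 2: delta_P = 7.663 kPa
Case 3: delta_P = 323.8 kPa
Case 4: delta_P = 32.58 kPa
Ranking (highest first): 3, 1, 4, 2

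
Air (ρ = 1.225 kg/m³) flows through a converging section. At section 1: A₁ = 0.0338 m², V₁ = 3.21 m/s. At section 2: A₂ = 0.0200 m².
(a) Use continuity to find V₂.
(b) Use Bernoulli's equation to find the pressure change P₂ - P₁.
(a) Continuity: A₁V₁=A₂V₂ -> V₂=A₁V₁/A₂=0.0338*3.21/0.0200=5.42 m/s
(b) Bernoulli: P₂-P₁=0.5*rho*(V₁^2-V₂^2)/1000=0.5*1.225*(3.21^2-5.42^2)/1000=-0.01168 kPa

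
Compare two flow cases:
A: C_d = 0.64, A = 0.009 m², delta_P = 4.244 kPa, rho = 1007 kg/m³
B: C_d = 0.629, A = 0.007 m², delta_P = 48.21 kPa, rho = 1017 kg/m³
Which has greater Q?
Q(A) = 16.72 L/s, Q(B) = 42.87 L/s. Answer: B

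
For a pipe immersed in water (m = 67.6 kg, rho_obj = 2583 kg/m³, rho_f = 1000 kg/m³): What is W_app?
Formula: W_{app} = mg\left(1 - \frac{\rho_f}{\rho_{obj}}\right)
W_app = 67.6·9.81·(1 − 1000/2583) = 406.4 N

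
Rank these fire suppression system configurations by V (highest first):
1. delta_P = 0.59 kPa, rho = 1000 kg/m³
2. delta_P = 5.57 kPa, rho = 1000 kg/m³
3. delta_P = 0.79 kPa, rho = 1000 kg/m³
Case 1: V = 1.086 m/s
Case 2: V = 3.338 m/s
Case 3: V = 1.257 m/s
Ranking (highest first): 2, 3, 1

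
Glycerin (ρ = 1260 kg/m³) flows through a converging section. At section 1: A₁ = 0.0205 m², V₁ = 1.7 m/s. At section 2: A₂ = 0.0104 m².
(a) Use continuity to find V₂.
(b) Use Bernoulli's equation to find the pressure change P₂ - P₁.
(a) Continuity: A₁V₁=A₂V₂ -> V₂=A₁V₁/A₂=0.0205*1.7/0.0104=3.35 m/s
(b) Bernoulli: P₂-P₁=0.5*rho*(V₁^2-V₂^2)/1000=0.5*1260*(1.7^2-3.35^2)/1000=-5.249 kPa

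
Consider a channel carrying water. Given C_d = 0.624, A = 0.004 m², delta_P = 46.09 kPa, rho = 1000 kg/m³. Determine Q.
Formula: Q = C_d A \sqrt{\frac{2 \Delta P}{\rho}}
Q = 0.624·0.004·√(2·(46.09·1000)/1000)·1000 = 23.96 L/s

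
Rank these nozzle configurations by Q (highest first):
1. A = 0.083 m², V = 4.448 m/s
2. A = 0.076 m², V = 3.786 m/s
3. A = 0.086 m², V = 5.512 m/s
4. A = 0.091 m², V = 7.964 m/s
Case 1: Q = 369.2 L/s
Case 2: Q = 287.7 L/s
Case 3: Q = 474 L/s
Case 4: Q = 724.7 L/s
Ranking (highest first): 4, 3, 1, 2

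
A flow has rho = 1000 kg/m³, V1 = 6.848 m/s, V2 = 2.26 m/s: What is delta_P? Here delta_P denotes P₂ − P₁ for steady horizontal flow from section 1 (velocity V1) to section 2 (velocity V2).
Formula: \Delta P = \frac{1}{2} \rho (V_1^2 - V_2^2)
delta_P = 0.5·1000·(6.848² − 2.26²)/1000 = 20.89 kPa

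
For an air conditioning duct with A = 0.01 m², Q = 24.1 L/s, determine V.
Formula: Q = A V
Substituting knowns: 24.1 = 0.01·V·1000
Solving for V: V = (24.1/1000)/0.01 = 2.41 m/s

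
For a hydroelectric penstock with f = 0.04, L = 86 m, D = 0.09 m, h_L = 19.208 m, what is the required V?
Formula: h_L = f \frac{L}{D} \frac{V^2}{2g}
Substituting knowns: 19.208 = 0.04·(86/0.09)·V²/(2·9.81)
Solving for V: V = √(19.208·2·9.81/(0.04·(86/0.09))) = 3.14 m/s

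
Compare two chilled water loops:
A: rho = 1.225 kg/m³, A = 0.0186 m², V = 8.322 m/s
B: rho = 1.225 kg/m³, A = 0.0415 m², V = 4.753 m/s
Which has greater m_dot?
m_dot(A) = 0.1896 kg/s, m_dot(B) = 0.2416 kg/s. Answer: B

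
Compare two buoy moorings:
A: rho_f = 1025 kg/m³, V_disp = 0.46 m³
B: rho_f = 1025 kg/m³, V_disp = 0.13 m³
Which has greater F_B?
F_B(A) = 4625 N, F_B(B) = 1307 N. Answer: A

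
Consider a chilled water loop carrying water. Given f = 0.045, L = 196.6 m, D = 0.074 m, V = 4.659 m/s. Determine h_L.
Formula: h_L = f \frac{L}{D} \frac{V^2}{2g}
h_L = 0.045·(196.6/0.074)·4.659²/(2·9.81) = 132.3 m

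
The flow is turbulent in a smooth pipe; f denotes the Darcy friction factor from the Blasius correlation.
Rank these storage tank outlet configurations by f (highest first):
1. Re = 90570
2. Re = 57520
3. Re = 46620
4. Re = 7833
Case 1: f = 0.01822
Case 2: f = 0.0204
Case 3: f = 0.02151
Case 4: f = 0.03359
Ranking (highest first): 4, 3, 2, 1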